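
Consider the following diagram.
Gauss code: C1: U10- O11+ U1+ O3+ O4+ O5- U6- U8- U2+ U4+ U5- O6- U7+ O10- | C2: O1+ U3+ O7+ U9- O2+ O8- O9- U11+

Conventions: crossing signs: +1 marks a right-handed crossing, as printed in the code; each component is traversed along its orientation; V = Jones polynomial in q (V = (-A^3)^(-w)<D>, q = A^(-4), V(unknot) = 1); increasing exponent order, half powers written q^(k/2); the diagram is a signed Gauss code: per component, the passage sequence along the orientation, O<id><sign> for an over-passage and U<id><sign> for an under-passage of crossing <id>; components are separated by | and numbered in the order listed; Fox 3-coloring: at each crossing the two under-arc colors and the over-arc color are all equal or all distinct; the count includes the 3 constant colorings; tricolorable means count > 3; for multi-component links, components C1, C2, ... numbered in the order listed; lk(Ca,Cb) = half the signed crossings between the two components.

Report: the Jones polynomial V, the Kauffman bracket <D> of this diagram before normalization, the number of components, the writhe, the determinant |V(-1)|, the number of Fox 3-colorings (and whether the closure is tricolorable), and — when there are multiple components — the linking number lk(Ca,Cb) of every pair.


V(q) = -q^(3/2) - q^(7/2) + q^(9/2) - q^(11/2)
bracket: A^-19 - A^-15 + A^-11 + A^-3, w = +1
2 components, writhe +1, over 11 crossings
lk(C1,C2) = +2
det 4, colorings 3 of 3^11 — not tricolorable
observation: w = +1 (over 11 crossings) is diagram-only; (-A^3)^(-1) removes it from V


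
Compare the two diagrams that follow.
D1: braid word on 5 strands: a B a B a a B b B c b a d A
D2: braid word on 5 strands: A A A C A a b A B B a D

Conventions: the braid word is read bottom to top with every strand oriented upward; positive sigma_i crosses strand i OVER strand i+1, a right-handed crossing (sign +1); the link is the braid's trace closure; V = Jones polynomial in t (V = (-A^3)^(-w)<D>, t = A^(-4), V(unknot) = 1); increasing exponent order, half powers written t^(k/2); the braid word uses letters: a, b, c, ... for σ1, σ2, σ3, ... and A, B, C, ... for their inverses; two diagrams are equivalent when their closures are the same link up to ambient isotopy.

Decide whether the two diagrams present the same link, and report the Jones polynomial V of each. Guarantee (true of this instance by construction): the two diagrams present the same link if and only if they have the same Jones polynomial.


equivalent: no
V(D1) = t^-1 - 1 + 2t - 2t^2 + 2t^3 - 2t^4 + t^5  (w +4, c 14, <D> = A^-8 - 2A^-4 + 2 - 2A^4 + 2A^8 - A^12 + A^16)
V(D2) = -t^-6 + t^-5 - t^-4 + 2t^-3 - t^-2 + t^-1  [12 crossings, <D> = A^-14 - A^-10 + 2A^-6 - A^-2 + A^2 - A^6, w = -6]
key observation: 2 values of V(t) split the 2 diagrams


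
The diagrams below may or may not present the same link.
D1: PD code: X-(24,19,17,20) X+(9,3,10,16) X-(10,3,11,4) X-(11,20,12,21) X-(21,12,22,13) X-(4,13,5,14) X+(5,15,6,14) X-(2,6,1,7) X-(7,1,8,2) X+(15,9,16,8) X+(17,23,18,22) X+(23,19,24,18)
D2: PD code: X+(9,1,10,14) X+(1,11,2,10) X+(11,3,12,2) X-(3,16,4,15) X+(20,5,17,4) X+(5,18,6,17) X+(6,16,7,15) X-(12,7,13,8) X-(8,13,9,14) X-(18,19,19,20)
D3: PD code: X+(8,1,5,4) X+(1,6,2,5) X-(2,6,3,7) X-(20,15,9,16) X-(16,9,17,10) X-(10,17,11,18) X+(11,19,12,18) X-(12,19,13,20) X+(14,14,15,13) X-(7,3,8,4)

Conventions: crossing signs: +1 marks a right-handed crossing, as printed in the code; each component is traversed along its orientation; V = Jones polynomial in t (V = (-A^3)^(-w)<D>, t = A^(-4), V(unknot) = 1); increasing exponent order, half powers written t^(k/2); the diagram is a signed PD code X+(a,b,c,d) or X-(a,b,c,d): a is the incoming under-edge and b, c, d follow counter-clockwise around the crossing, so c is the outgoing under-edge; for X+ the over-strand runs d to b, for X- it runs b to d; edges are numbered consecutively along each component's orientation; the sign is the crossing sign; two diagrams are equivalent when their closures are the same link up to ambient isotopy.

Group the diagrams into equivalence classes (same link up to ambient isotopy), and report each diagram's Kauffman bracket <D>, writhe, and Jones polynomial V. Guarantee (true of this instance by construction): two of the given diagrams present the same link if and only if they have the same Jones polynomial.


grouping into links: {D1} | {D2} | {D3}
V(D1) = t^-5 + 2t^-3 + t^-1  (w -2, c 12, <D> = A^-2 + 2A^6 + A^14)
V(D2) = 1 + t + t^2 + t^3  [10 crossings, <D> = A^-6 + A^-2 + A^2 + A^6, w = +2]
D3 (bracket A^-6 + 2A^-2 + 2A^2 + A^6 - A^10 - A^14; 10 crossings at w = -2): V = -t^-5 - t^-4 + t^-3 + 2t^-2 + 2t^-1 + 1
why: 3 classes among 3 diagrams; unequal V(t) rules out equality


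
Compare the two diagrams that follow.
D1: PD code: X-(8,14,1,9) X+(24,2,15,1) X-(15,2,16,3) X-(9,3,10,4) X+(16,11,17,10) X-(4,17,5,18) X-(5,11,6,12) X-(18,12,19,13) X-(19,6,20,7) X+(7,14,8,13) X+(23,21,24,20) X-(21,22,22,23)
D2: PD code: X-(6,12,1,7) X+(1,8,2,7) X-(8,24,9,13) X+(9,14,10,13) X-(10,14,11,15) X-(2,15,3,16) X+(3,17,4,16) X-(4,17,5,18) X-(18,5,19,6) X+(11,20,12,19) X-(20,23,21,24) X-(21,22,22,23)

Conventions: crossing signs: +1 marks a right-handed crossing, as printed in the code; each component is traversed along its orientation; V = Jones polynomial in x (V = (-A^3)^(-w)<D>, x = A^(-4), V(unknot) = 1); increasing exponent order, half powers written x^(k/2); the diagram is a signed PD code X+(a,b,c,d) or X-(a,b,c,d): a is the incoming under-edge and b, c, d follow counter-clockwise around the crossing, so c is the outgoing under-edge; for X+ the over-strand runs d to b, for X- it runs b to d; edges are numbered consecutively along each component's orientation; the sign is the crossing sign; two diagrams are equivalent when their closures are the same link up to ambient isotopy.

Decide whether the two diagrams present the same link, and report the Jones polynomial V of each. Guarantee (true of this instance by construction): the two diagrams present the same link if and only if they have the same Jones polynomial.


equivalent: no
D1 (bracket A^-8 + 2 + A^8; 12 crossings at w = -4): V = x^-5 + 2x^-3 + x^-1
V(D2) = x^-3 + x^-2 + x^-1 + 1  (w -4, c 12, <D> = A^-12 + A^-8 + A^-4 + 1)
key observation: V(x) takes 2 values over 2 diagrams, fixing the grouping


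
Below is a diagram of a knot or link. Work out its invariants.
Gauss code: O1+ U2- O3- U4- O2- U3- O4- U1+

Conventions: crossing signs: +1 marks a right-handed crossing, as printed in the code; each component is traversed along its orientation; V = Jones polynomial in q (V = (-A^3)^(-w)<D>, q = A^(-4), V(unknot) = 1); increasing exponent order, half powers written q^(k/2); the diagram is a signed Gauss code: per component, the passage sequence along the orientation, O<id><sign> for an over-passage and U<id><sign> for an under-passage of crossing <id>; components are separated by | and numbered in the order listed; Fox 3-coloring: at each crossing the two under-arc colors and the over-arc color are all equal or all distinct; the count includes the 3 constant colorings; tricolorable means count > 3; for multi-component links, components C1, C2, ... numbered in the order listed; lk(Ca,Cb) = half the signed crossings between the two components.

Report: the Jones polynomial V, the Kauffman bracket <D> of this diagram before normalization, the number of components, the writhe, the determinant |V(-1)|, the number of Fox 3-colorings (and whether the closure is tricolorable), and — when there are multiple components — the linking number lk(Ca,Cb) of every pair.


V(q) = -q^-4 + q^-3 + q^-1
bracket: A^-2 + A^6 - A^10, w = -2
1 component, writhe -2, over 4 crossings
det 3, colorings 9 of 3^4 — tricolorable
observation: w = -2 shifts under R1 moves; the (-A^3)^(2) factor cancels that in V


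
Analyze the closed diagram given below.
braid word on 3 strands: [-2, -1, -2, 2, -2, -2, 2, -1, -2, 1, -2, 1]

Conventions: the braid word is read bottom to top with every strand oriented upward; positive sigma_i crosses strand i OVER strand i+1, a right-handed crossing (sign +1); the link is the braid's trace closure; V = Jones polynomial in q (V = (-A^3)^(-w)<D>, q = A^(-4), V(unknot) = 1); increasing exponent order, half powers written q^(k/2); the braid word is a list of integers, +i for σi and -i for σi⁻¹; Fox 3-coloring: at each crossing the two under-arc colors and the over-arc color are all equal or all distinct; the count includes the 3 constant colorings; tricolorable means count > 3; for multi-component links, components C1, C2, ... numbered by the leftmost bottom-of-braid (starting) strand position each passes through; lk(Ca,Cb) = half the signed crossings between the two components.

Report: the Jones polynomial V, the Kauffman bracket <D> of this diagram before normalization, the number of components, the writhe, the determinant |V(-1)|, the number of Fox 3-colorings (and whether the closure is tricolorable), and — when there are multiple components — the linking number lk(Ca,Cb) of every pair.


V(q) = -q^-6 + q^-5 - q^-4 + 2q^-3 - q^-2 + q^-1
bracket: A^-8 - A^-4 + 2 - A^4 + A^8 - A^12, w = -4
1 component, writhe -4, over 12 crossings
det 7, colorings 3 of 3^12 — not tricolorable
observation: the span of V is 5, forcing >= 5 crossings in any diagram


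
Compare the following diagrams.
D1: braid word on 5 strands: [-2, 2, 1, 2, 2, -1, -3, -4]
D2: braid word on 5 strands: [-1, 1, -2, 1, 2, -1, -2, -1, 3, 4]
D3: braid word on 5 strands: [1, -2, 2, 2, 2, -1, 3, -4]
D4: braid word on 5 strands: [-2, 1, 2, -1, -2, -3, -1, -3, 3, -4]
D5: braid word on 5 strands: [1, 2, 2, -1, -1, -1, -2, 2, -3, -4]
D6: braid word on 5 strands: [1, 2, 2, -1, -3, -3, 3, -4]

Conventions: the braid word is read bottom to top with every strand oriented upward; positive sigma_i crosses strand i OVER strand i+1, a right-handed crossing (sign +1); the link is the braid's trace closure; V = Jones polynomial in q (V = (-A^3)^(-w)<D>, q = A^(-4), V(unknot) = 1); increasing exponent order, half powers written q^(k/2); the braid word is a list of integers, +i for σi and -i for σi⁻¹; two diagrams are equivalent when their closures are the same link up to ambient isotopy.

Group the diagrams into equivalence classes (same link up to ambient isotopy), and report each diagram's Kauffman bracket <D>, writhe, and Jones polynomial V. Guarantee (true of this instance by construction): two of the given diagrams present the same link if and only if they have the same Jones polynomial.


classes: {D1, D3, D6} | {D2, D4} | {D5}
V(D1) = 1 + q + q^2 + q^3  [8 crossings, <D> = A^-12 + A^-8 + A^-4 + 1, w = 0]
V(D2) = q^-3 + q^-2 + q^-1 + 1  [10 crossings, <D> = 1 + A^4 + A^8 + A^12, w = 0]
D3 (bracket A^-6 + A^-2 + A^2 + A^6; 8 crossings at w = +2): V = 1 + q + q^2 + q^3
V(D4) = q^-3 + q^-2 + q^-1 + 1  (w -4, c 10, <D> = A^-12 + A^-8 + A^-4 + 1)
V(D5) = q^-2 + 2 + q^2  [10 crossings, <D> = A^-14 + 2A^-6 + A^2, w = -2]
V(D6) = 1 + q + q^2 + q^3  (w 0, c 8, <D> = A^-12 + A^-8 + A^-4 + 1)
insight: 3 values of V(q) split the 6 diagrams


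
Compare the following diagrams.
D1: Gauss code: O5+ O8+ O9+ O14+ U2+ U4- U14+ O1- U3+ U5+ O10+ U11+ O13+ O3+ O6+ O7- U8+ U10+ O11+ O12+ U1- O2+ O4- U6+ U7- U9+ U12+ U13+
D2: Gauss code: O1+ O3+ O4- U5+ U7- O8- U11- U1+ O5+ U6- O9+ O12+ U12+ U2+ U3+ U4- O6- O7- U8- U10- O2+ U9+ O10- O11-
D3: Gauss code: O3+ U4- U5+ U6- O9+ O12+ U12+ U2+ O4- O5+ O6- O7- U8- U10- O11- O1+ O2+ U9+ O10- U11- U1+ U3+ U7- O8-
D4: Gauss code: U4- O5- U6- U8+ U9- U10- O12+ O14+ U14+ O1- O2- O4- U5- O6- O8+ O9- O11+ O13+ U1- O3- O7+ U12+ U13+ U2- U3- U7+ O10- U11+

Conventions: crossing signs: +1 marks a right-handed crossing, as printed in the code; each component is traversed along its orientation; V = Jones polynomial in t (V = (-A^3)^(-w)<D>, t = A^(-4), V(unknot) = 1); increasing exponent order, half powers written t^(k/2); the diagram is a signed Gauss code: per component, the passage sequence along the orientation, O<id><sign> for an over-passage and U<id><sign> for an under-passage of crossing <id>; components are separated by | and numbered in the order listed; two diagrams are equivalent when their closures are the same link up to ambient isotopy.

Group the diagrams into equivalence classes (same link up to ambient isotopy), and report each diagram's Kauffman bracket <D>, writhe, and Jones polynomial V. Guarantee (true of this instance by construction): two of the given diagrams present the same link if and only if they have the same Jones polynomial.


equivalence classes: {D1} | {D2, D3} | {D4}
D1 (bracket -A^-4 + 1 - A^4 + A^8 + A^16; 14 crossings at w = +8): V = t^2 + t^4 - t^5 + t^6 - t^7
D2 (bracket A^-8 - A^-4 + 2 - 2A^4 + A^8 - A^12 + A^16; 12 crossings at w = 0): V = t^-4 - t^-3 + t^-2 - 2t^-1 + 2 - t + t^2
V(D3) = t^-4 - t^-3 + t^-2 - 2t^-1 + 2 - t + t^2  (w 0, c 12, <D> = A^-8 - A^-4 + 2 - 2A^4 + A^8 - A^12 + A^16)
V(D4) = -t^-6 + t^-5 - t^-4 + 2t^-3 - t^-2 + t^-1  (w -2, c 14, <D> = A^-2 - A^2 + 2A^6 - A^10 + A^14 - A^18)
key observation: 3 values of V(t) split the 4 diagrams


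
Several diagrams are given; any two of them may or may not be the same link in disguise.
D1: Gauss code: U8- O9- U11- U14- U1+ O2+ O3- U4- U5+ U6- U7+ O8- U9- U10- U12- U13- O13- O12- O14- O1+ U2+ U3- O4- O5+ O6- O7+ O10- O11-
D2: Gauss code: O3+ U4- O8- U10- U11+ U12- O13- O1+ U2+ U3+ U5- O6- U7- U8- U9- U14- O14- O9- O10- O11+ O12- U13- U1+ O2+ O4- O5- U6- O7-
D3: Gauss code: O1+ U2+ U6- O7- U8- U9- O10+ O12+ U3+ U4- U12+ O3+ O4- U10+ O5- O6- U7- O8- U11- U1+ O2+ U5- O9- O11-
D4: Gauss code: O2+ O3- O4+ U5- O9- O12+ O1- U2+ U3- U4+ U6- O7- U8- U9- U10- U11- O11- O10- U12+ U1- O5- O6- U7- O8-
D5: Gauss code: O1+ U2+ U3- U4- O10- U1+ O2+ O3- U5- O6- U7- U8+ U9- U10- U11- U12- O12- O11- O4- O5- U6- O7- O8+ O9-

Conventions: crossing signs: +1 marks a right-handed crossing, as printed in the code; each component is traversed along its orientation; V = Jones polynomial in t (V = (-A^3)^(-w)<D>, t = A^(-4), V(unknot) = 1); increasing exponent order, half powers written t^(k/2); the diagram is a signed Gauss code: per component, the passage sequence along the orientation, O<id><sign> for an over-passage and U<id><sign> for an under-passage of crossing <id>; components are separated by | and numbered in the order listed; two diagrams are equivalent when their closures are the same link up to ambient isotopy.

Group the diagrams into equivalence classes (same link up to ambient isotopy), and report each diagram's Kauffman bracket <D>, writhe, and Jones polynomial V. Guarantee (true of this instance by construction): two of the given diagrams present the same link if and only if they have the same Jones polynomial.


equivalence classes: {D1} | {D2, D3, D4, D5}
D1 (bracket A^-14 + A^-6 - A^-2; 14 crossings at w = -6): V = -t^-4 + t^-3 + t^-1
V(D2) = -t^-6 + t^-5 - t^-4 + 2t^-3 - t^-2 + t^-1  [14 crossings, <D> = A^-14 - A^-10 + 2A^-6 - A^-2 + A^2 - A^6, w = -6]
V(D3) = -t^-6 + t^-5 - t^-4 + 2t^-3 - t^-2 + t^-1  (w -2, c 12, <D> = A^-2 - A^2 + 2A^6 - A^10 + A^14 - A^18)
V(D4) = -t^-6 + t^-5 - t^-4 + 2t^-3 - t^-2 + t^-1  [12 crossings, <D> = A^-14 - A^-10 + 2A^-6 - A^-2 + A^2 - A^6, w = -6]
D5 (bracket A^-14 - A^-10 + 2A^-6 - A^-2 + A^2 - A^6; 12 crossings at w = -6): V = -t^-6 + t^-5 - t^-4 + 2t^-3 - t^-2 + t^-1
key observation: 2 classes among 5 diagrams; unequal V(t) rules out equality


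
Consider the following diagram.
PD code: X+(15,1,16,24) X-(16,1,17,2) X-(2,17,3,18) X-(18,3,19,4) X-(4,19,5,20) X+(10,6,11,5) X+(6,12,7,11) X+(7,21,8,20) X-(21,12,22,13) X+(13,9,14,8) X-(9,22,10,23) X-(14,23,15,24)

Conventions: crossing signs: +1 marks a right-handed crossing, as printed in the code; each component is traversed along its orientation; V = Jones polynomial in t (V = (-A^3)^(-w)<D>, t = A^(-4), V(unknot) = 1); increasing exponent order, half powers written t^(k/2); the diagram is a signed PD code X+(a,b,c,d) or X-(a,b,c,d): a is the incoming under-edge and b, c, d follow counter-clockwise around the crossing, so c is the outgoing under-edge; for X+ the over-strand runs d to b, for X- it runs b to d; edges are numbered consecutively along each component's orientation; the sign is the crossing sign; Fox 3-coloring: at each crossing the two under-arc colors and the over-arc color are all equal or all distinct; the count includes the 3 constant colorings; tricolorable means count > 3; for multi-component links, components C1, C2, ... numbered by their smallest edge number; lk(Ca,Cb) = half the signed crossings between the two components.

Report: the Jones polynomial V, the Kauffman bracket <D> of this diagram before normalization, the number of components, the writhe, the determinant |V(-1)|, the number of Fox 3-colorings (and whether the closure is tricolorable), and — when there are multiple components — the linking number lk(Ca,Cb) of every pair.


V = -t^-6 + 2t^-5 - 4t^-4 + 5t^-3 - 4t^-2 + 5t^-1 - 3 + 2t - t^2
<D> = -A^-14 + 2A^-10 - 3A^-6 + 5A^-2 - 4A^2 + 5A^6 - 4A^10 + 2A^14 - A^18 (w = -2)
1 component over 12 crossings, w = -2
9 Fox colorings among 3^12, |V(-1)| = 27: tricolorable
why: V spans 8 powers of t: at least 8 crossings in any diagram


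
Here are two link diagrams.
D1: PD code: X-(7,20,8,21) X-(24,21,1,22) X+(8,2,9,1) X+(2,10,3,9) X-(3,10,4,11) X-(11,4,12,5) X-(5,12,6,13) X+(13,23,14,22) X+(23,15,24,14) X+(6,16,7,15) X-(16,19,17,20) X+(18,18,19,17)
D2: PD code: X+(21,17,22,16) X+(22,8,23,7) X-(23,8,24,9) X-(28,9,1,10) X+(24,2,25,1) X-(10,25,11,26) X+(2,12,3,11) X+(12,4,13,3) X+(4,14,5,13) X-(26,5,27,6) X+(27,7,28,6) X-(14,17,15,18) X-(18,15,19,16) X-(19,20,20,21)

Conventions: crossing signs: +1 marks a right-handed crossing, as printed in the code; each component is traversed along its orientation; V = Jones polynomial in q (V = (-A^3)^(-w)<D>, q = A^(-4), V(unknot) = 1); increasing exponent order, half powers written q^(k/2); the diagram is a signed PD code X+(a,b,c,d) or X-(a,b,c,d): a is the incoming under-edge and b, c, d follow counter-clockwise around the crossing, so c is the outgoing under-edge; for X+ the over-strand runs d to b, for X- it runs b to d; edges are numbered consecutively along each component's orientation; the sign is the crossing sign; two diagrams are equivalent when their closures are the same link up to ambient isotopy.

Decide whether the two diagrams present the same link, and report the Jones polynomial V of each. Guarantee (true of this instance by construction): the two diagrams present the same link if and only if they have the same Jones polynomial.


equivalent: no
V(D1) = 1  (w 0, c 12, <D> = 1)
D2 (bracket A^-20 - 2A^-16 + 2A^-12 - 2A^-8 + 2A^-4 - 1 + A^4; 14 crossings at w = 0): V = q^-1 - 1 + 2q - 2q^2 + 2q^3 - 2q^4 + q^5
why: V(q) takes 2 values over 2 diagrams, fixing the grouping


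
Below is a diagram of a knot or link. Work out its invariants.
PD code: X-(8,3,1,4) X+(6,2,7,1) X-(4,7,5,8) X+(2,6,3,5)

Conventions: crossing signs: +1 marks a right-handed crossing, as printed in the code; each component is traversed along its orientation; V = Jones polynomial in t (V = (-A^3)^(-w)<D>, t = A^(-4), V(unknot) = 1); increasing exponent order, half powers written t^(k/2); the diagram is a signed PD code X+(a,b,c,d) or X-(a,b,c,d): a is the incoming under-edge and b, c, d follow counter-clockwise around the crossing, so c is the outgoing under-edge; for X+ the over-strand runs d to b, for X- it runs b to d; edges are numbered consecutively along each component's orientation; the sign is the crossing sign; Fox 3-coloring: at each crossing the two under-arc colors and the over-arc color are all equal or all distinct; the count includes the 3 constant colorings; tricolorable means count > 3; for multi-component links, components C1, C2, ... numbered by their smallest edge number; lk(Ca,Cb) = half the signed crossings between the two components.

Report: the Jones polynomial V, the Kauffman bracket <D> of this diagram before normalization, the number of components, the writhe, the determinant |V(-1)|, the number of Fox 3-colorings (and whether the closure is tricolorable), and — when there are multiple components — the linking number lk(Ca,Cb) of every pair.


V = t^-2 - t^-1 + 1 - t + t^2
<D> = A^-8 - A^-4 + 1 - A^4 + A^8 (w = 0)
1 component over 4 crossings, w = 0
3 Fox colorings among 3^4, |V(-1)| = 5: not tricolorable
why: palindromic: swapping t for 1/t fixes V


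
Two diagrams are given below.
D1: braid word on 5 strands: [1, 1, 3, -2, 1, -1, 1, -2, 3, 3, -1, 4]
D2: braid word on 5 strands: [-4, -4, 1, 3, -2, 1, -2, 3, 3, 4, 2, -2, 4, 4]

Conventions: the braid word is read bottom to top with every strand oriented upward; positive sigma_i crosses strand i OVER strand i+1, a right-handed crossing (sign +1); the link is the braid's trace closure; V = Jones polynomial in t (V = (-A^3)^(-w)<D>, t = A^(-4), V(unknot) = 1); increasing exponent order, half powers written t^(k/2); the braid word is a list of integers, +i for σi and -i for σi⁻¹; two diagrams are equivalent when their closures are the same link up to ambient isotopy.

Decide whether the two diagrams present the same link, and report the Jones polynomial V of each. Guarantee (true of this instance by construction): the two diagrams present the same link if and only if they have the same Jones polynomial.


equivalent: yes
D1 (bracket -A^-12 + 2A^-8 - 2A^-4 + 3 - 3A^4 + 2A^8 - A^12 + A^16; 12 crossings at w = +4): V = t^-1 - 1 + 2t - 3t^2 + 3t^3 - 2t^4 + 2t^5 - t^6
V(D2) = t^-1 - 1 + 2t - 3t^2 + 3t^3 - 2t^4 + 2t^5 - t^6  (w +4, c 14, <D> = -A^-12 + 2A^-8 - 2A^-4 + 3 - 3A^4 + 2A^8 - A^12 + A^16)
key observation: Markov moves rewrite D1 (12 crossings) into D2 (14)


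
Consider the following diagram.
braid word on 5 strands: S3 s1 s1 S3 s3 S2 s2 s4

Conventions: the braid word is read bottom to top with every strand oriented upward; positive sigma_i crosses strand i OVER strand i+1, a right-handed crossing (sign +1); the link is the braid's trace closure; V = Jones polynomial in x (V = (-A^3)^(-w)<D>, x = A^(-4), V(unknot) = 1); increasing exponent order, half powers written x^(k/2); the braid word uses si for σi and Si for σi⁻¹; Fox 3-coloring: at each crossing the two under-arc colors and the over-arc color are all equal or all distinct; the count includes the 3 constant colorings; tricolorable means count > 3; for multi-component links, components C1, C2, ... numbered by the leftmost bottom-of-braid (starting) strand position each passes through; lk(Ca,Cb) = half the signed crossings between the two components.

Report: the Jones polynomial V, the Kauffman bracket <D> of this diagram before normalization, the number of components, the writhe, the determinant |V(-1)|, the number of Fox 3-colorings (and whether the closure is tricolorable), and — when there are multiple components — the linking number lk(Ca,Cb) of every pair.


V = 1 + x + x^2 + x^3
<D> = A^-6 + A^-2 + A^2 + A^6 (w = +2)
3 components over 8 crossings, w = +2
lk(C1,C2): +1
lk(C1,C3) = 0
linking number lk(C2,C3) = 0
9 Fox colorings among 3^8, |V(-1)| = 0: tricolorable
why: the 3 component pairs carry total linking +1


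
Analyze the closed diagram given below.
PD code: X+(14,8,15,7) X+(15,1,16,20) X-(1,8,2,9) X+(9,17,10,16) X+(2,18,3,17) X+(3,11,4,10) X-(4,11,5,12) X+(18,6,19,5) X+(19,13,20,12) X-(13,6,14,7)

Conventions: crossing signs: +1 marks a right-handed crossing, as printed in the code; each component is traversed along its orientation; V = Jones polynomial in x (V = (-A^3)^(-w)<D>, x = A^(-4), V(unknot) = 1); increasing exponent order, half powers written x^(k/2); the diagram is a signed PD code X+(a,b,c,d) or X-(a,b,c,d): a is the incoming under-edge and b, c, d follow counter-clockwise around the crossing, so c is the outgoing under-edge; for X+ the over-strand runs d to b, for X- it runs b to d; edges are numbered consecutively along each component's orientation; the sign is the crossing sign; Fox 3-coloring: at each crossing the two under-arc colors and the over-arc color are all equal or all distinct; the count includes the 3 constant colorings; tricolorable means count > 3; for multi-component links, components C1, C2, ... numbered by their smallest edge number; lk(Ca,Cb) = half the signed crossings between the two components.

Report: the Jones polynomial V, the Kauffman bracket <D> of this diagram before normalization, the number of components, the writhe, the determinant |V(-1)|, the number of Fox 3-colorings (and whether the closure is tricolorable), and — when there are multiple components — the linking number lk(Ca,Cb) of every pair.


Jones polynomial: V(x) = x - x^2 + 2x^3 - x^4 + x^5 - x^6
<D> = -A^-12 + A^-8 - A^-4 + 2 - A^4 + A^8; writhe +4
components 1, writhe +4 (10 crossings)
3-colorings: 3 of 3^10, det 7 — not tricolorable
note: the span of V is 5, forcing >= 5 crossings in any diagram


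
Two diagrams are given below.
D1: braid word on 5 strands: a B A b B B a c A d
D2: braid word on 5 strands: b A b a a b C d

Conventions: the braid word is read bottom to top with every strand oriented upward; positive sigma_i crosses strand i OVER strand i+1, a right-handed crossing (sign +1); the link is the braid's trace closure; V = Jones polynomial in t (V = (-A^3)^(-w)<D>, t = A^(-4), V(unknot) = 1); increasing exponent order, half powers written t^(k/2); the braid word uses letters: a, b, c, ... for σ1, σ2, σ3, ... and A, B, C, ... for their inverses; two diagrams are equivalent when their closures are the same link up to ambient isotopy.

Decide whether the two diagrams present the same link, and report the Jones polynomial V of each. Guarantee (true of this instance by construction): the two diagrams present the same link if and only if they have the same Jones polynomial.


equivalent: no
V(D1) = 1  (w 0, c 10, <D> = 1)
D2 (bracket -A^-12 + A^-8 - A^-4 + 2 - A^4 + A^8; 8 crossings at w = +4): V = t - t^2 + 2t^3 - t^4 + t^5 - t^6
why: 2 values of V(t) split the 2 diagrams


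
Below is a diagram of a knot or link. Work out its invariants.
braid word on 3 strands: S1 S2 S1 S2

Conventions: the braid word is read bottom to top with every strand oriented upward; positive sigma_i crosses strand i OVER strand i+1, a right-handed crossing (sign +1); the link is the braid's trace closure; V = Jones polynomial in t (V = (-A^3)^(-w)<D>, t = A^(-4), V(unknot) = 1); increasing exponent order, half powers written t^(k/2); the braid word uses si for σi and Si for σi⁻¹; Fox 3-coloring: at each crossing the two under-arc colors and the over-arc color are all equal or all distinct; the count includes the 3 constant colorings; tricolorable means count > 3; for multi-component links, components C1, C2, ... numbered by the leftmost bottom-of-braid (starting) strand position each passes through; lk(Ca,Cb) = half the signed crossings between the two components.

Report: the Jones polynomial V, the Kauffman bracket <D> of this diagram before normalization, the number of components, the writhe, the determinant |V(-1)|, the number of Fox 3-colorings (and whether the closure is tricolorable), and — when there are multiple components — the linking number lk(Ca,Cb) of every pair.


V(t) = -t^-4 + t^-3 + t^-1
bracket: A^-8 + 1 - A^4, w = -4
1 component, writhe -4, over 4 crossings
det 3, colorings 9 of 3^4 — tricolorable
observation: V spans 3 powers of t: at least 3 crossings in any diagram


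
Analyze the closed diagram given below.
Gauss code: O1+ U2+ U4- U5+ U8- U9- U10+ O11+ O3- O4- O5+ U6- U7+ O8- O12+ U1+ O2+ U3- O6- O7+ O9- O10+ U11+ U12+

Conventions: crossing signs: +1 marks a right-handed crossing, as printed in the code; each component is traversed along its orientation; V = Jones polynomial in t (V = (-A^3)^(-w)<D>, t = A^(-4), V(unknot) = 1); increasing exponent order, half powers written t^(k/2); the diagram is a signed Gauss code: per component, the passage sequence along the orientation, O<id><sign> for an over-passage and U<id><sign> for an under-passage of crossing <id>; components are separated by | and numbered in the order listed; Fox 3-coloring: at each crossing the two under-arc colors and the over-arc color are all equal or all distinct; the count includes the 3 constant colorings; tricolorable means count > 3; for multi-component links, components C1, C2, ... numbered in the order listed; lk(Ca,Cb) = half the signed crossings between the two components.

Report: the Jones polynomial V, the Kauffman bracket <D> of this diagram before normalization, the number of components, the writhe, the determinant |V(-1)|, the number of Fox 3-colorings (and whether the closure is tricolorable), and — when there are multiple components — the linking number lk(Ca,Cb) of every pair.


Jones polynomial: V(t) = t + t^3 - t^4
<D> = -A^-10 + A^-6 + A^2; writhe +2
components 1, writhe +2 (12 crossings)
3-colorings: 9 of 3^12, det 3 — tricolorable
note: the span of V is 3, forcing >= 3 crossings in any diagram


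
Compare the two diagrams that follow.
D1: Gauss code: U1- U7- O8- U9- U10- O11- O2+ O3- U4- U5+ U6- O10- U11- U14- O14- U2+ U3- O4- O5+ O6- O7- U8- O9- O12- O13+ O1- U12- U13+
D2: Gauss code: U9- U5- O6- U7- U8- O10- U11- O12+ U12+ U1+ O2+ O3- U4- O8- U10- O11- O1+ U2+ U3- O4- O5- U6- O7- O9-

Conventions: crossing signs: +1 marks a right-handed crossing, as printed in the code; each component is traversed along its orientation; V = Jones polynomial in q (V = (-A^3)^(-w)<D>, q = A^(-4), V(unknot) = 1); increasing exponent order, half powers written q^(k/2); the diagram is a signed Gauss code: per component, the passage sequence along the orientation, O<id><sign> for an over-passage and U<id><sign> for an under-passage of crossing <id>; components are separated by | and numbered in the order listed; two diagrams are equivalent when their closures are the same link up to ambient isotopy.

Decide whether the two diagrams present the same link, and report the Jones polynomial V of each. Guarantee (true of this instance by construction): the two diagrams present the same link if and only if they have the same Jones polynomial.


equivalent: yes
V(D1) = q^-8 - 2q^-7 + q^-6 - 2q^-5 + 2q^-4 + q^-2  (w -8, c 14, <D> = A^-16 + 2A^-8 - 2A^-4 + 1 - 2A^4 + A^8)
D2 (bracket A^-10 + 2A^-2 - 2A^2 + A^6 - 2A^10 + A^14; 12 crossings at w = -6): V = q^-8 - 2q^-7 + q^-6 - 2q^-5 + 2q^-4 + q^-2
why: one V(q) for all 2 diagrams — one class (guaranteed)


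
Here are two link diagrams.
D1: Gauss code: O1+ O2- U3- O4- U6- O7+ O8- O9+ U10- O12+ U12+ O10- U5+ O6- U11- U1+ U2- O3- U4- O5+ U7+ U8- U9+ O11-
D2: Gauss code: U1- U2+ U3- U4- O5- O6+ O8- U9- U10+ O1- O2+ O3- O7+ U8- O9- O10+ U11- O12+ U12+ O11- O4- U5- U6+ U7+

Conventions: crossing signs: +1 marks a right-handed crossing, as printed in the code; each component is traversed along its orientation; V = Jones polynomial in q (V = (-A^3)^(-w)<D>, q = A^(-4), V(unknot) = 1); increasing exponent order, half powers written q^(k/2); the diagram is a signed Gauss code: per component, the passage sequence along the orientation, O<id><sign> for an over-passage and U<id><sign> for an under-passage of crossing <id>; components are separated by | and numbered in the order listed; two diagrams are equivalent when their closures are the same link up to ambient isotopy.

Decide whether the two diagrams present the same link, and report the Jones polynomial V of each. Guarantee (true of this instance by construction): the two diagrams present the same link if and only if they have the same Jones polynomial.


equivalent: no
D1 (bracket A^-10 - A^-6 + 2A^-2 - 2A^2 + 2A^6 - 2A^10 + A^14; 12 crossings at w = -2): V = q^-5 - 2q^-4 + 2q^-3 - 2q^-2 + 2q^-1 - 1 + q
D2 (bracket A^-6; 12 crossings at w = -2): V = 1
key observation: 2 values of V(q) split the 2 diagrams


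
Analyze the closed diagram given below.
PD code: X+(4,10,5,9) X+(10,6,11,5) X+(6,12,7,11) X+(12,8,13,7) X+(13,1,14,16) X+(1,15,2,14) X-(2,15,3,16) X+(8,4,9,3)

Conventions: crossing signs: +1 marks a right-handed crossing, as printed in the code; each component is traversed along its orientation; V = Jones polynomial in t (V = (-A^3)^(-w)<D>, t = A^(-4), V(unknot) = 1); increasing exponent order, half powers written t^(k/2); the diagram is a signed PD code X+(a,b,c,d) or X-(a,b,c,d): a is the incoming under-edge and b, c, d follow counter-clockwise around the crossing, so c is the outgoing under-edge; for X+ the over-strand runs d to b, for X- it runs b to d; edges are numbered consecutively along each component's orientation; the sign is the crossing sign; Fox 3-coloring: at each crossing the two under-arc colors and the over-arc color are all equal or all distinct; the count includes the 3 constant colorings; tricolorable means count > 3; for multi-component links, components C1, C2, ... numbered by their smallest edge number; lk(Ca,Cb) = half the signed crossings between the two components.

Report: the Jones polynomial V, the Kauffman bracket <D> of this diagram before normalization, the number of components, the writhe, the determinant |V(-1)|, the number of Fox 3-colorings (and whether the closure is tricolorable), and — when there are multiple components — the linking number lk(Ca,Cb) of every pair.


Jones polynomial: V(t) = t^2 + t^4 - t^5 + t^6 - t^7
<D> = -A^-10 + A^-6 - A^-2 + A^2 + A^10; writhe +6
components 1, writhe +6 (8 crossings)
3-colorings: 3 of 3^8, det 5 — not tricolorable
note: w = +6 (over 8 crossings) is diagram-only; (-A^3)^(-6) removes it from V


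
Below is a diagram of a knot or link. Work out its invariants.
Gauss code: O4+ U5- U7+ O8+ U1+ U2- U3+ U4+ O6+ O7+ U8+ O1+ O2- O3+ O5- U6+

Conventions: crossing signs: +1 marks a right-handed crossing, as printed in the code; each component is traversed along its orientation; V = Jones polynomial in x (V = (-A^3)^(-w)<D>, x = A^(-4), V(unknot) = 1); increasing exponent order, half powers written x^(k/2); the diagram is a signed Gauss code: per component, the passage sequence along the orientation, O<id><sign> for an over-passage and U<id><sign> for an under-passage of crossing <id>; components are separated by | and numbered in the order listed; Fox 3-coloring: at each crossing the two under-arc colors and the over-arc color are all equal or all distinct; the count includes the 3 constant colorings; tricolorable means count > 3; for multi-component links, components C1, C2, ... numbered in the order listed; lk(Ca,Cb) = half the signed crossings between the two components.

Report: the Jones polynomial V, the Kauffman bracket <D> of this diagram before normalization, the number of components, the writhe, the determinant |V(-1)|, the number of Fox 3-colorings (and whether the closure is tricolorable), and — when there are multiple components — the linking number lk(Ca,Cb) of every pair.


V(x) = x - x^2 + 2x^3 - x^4 + x^5 - x^6
bracket: -A^-12 + A^-8 - A^-4 + 2 - A^4 + A^8, w = +4
1 component, writhe +4, over 8 crossings
det 7, colorings 3 of 3^8 — not tricolorable
observation: w = +4 (over 8 crossings) is diagram-only; (-A^3)^(-4) removes it from V


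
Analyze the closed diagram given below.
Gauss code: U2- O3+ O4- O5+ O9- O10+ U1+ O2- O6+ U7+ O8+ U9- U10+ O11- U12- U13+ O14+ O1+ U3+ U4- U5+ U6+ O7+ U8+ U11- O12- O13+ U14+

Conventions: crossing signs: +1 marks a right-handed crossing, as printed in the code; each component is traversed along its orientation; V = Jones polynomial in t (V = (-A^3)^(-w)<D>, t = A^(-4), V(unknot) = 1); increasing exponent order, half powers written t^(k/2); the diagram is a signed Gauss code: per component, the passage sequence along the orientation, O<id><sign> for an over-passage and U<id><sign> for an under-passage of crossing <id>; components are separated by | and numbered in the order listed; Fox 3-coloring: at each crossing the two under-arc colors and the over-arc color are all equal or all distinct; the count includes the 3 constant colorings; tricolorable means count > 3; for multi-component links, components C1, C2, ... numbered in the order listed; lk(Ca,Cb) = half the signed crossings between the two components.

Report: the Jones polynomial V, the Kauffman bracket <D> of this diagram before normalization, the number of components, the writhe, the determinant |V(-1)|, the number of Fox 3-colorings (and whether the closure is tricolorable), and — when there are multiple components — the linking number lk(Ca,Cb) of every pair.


V(t) = t - t^2 + 2t^3 - t^4 + t^5 - t^6
bracket: -A^-12 + A^-8 - A^-4 + 2 - A^4 + A^8, w = +4
1 component, writhe +4, over 14 crossings
det 7, colorings 3 of 3^14 — not tricolorable
observation: the span of V is 5, forcing >= 5 crossings in any diagram


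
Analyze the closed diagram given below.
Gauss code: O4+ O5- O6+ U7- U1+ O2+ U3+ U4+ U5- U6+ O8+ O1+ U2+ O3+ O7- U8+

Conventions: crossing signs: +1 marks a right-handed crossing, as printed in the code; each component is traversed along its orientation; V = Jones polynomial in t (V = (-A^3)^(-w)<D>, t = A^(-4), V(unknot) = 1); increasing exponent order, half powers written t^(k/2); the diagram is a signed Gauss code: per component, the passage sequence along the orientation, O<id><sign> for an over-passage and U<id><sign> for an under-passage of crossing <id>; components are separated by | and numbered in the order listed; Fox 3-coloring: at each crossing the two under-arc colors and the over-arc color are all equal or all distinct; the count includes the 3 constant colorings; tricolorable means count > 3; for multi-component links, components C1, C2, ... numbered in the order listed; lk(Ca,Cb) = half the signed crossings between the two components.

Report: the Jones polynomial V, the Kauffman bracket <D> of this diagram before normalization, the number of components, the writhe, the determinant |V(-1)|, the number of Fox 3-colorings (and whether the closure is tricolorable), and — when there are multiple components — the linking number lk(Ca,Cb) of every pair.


V(t) = t - t^2 + 2t^3 - t^4 + t^5 - t^6
bracket: -A^-12 + A^-8 - A^-4 + 2 - A^4 + A^8, w = +4
1 component, writhe +4, over 8 crossings
det 7, colorings 3 of 3^8 — not tricolorable
observation: V spans 5 powers of t: at least 5 crossings in any diagram


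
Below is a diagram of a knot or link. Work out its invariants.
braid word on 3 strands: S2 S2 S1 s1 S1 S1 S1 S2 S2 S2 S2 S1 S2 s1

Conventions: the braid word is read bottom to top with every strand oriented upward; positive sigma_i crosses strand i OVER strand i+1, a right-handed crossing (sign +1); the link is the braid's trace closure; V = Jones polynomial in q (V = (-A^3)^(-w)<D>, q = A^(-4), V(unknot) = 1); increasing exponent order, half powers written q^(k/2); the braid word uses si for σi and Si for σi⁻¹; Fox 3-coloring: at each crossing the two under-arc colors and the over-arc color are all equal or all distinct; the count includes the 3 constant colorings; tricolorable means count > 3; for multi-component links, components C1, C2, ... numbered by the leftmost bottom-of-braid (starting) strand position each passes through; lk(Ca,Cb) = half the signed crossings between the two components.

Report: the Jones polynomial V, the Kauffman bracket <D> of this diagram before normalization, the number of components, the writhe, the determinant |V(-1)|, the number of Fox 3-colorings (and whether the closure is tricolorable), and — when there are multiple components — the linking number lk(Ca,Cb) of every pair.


V(q) = -q^-12 + q^-11 - q^-10 + q^-9 - q^-8 + q^-6 + q^-4
bracket: A^-14 + A^-6 - A^2 + A^6 - A^10 + A^14 - A^18, w = -10
1 component, writhe -10, over 14 crossings
det 3, colorings 9 of 3^14 — tricolorable
observation: w = -10 (over 14 crossings) is diagram-only; (-A^3)^(10) removes it from V


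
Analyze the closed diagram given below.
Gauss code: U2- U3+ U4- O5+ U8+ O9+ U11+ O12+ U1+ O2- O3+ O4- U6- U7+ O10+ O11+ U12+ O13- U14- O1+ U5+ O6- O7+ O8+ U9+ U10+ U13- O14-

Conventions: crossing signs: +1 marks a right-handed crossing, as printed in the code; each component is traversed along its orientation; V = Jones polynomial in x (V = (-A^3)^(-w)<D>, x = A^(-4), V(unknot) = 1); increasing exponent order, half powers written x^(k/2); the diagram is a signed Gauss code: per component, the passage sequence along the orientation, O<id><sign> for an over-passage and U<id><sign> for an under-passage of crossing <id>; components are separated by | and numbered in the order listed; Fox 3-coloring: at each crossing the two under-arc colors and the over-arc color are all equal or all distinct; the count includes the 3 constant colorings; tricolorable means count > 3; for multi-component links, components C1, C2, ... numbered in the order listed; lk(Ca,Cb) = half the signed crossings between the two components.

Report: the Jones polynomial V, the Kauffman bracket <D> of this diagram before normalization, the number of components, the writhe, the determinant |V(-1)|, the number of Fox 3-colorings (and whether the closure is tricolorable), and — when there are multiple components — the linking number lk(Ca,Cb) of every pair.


V(x) = 2x - 2x^2 + 3x^3 - 3x^4 + 2x^5 - 2x^6 + x^7
bracket: A^-16 - 2A^-12 + 2A^-8 - 3A^-4 + 3 - 2A^4 + 2A^8, w = +4
1 component, writhe +4, over 14 crossings
det 15, colorings 9 of 3^14 — tricolorable
observation: det 15 = |V(-1)|; divisible by 3, so tricolorable
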